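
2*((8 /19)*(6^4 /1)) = 20736 /19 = 1091.37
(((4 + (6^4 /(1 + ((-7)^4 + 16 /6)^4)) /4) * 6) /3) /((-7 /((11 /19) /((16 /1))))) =-4248901149733559 /102746155075125836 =-0.04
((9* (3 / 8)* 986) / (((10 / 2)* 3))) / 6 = 1479 / 40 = 36.98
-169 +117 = -52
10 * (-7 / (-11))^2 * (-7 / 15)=-686 / 363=-1.89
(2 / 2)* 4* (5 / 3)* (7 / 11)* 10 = 1400 / 33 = 42.42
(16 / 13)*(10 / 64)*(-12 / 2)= -15 / 13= -1.15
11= 11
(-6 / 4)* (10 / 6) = -5 / 2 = -2.50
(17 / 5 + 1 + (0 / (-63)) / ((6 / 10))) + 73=387 / 5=77.40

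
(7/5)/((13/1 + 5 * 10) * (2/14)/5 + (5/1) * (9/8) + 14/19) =1064/6203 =0.17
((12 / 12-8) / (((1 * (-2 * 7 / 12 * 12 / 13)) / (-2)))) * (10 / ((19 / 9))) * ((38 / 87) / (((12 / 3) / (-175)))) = 1176.72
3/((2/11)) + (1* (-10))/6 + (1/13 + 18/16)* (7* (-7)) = -13747/312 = -44.06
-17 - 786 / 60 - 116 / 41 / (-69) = -850369 / 28290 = -30.06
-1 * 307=-307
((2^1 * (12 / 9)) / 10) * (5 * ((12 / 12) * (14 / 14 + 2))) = 4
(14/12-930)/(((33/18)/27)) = -150471/11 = -13679.18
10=10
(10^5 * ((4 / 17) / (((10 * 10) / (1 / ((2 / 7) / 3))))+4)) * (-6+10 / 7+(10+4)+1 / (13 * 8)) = 5876422750 / 1547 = 3798592.60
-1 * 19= -19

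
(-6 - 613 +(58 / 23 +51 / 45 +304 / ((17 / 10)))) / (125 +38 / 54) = -11520891 / 3317635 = -3.47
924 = 924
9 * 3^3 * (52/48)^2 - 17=4291/16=268.19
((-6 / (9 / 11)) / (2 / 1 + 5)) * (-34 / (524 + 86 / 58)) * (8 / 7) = 173536 / 2240133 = 0.08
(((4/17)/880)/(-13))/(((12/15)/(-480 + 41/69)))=33079/2683824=0.01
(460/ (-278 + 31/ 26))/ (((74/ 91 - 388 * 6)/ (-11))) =-5985980/ 762068739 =-0.01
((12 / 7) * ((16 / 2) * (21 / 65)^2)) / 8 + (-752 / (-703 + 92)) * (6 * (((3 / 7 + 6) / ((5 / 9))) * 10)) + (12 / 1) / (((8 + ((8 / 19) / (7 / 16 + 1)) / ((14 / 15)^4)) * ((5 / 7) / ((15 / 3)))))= 864.70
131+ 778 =909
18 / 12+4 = 11 / 2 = 5.50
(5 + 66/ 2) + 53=91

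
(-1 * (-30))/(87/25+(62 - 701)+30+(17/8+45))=-6000/111679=-0.05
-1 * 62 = -62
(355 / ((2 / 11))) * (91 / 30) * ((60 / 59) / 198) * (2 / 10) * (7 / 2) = 45227 / 2124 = 21.29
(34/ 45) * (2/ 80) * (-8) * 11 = -374/ 225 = -1.66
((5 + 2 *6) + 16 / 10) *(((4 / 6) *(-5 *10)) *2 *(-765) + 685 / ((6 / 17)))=1969399 / 2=984699.50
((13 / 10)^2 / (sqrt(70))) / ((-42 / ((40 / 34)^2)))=-169 * sqrt(70) / 212415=-0.01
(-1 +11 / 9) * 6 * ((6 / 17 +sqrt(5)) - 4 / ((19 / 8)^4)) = 2013592 / 6646371 +4 * sqrt(5) / 3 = 3.28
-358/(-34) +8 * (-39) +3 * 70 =-91.47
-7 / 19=-0.37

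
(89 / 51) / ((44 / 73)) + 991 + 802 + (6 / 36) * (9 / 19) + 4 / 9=229776319 / 127908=1796.42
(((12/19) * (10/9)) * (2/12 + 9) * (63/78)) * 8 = 30800/741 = 41.57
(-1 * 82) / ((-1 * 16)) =5.12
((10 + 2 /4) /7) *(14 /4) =21 /4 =5.25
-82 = -82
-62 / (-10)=31 / 5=6.20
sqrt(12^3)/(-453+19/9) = -108 * sqrt(3)/2029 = -0.09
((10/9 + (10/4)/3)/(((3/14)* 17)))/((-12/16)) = -980/1377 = -0.71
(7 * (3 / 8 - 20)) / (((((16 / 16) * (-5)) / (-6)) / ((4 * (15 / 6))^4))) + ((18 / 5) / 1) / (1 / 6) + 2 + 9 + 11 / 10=-16484663 / 10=-1648466.30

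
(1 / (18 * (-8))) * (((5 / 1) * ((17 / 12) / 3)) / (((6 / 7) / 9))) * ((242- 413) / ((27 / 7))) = 7.63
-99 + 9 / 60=-1977 / 20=-98.85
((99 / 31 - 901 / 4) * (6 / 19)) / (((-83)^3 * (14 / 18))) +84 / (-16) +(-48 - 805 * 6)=-46048612400043 / 9429911204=-4883.25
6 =6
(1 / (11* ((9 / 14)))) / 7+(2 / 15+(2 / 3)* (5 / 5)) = 406 / 495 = 0.82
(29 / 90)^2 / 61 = 841 / 494100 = 0.00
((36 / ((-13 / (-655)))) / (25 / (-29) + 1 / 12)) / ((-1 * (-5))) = -1641168 / 3523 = -465.84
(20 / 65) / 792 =1 / 2574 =0.00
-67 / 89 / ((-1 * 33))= 67 / 2937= 0.02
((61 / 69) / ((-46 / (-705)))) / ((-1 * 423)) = -305 / 9522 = -0.03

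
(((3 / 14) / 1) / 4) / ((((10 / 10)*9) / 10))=0.06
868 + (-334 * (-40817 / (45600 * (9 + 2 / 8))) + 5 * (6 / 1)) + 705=344889139 / 210900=1635.32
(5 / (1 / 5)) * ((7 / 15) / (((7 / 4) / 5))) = 100 / 3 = 33.33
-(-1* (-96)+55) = -151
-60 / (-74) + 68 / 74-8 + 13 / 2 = 17 / 74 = 0.23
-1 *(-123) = 123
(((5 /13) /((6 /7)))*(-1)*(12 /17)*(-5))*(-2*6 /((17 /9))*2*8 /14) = -43200 /3757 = -11.50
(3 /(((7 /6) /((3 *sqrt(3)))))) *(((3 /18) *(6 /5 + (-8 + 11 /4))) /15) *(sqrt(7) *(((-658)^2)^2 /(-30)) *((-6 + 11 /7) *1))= -1200782141118 *sqrt(21) /125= -44021400438.60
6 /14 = 3 /7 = 0.43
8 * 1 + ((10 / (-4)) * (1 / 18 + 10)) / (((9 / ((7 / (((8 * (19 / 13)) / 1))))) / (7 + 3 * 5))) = -708913 / 24624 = -28.79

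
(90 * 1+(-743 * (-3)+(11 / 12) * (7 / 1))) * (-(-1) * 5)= 11627.08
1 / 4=0.25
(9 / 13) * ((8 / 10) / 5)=36 / 325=0.11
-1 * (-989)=989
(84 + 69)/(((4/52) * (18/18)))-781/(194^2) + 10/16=149761491/75272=1989.60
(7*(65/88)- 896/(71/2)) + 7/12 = -365239/18744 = -19.49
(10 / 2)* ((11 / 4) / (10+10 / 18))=99 / 76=1.30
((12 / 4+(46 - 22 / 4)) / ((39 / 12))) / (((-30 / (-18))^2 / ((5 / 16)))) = 783 / 520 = 1.51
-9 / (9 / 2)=-2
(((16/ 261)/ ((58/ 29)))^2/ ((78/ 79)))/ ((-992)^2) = 79/ 81699422688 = 0.00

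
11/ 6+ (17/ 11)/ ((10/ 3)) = 379/ 165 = 2.30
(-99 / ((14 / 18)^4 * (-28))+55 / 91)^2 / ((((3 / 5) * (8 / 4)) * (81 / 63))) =402504286697645 / 5892272279712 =68.31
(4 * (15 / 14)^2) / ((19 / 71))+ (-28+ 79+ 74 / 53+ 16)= 4221550 / 49343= 85.56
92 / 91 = 1.01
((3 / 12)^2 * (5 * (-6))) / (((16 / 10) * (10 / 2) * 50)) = -3 / 640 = -0.00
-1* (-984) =984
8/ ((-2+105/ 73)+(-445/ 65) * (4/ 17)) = -129064/ 35049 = -3.68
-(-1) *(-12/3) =-4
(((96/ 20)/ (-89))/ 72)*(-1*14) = 14/ 1335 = 0.01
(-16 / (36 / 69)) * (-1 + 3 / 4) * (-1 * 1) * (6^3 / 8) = -207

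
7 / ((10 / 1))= 7 / 10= 0.70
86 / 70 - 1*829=-28972 / 35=-827.77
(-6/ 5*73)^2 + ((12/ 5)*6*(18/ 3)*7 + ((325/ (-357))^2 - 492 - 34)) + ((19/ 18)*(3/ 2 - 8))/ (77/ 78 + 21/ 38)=16097778213847/ 2077418700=7748.93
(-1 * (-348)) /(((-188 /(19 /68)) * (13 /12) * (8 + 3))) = -4959 /114257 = -0.04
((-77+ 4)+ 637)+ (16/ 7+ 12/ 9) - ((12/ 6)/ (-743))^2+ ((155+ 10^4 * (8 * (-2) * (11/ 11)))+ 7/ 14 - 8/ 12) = -3693018457361/ 23186058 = -159277.55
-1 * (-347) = 347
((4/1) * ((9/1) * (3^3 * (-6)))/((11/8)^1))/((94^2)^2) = -2916/53676491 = -0.00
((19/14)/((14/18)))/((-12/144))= -1026/49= -20.94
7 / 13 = 0.54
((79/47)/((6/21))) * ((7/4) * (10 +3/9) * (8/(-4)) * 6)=-120001/94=-1276.61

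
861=861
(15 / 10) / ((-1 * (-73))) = 3 / 146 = 0.02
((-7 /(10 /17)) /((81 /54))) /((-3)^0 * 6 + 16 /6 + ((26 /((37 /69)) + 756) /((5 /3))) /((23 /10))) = -14467 /398510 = -0.04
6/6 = 1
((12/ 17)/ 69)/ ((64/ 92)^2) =23/ 1088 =0.02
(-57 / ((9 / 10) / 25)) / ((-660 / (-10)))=-2375 / 99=-23.99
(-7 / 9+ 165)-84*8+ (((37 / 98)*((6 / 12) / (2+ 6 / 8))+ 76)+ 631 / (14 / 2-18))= -2372492 / 4851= -489.07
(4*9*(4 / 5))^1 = 144 / 5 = 28.80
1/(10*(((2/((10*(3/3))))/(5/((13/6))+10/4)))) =2.40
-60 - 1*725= -785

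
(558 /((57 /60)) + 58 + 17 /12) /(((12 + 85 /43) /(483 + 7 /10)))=30671808797 /1370280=22383.61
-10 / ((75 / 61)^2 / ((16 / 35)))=-119072 / 39375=-3.02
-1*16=-16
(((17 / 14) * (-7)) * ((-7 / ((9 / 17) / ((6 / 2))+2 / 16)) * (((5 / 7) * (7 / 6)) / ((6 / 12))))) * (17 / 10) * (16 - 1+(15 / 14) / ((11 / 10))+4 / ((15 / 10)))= 42310756 / 4059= 10423.94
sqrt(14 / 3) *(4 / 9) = 4 *sqrt(42) / 27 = 0.96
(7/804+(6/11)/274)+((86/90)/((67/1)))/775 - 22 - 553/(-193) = -19.12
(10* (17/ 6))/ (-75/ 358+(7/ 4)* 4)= 1790/ 429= 4.17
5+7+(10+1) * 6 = 78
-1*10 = -10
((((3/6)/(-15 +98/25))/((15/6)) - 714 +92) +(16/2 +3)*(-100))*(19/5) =-9062981/1385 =-6543.67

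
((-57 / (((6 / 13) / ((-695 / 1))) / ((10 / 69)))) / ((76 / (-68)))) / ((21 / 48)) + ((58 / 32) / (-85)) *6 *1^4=-8355610021 / 328440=-25440.29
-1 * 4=-4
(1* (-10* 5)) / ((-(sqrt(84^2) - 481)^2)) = 50 / 157609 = 0.00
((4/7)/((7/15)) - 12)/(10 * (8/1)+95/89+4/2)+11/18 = 3138971/6520626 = 0.48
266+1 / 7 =1863 / 7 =266.14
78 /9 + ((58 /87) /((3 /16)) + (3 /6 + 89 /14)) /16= 587 /63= 9.32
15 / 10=3 / 2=1.50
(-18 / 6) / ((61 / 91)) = -273 / 61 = -4.48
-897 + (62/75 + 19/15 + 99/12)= -265997/300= -886.66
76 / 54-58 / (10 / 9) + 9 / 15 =-6776 / 135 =-50.19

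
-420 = -420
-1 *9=-9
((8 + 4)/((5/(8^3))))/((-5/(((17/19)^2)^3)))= -126.09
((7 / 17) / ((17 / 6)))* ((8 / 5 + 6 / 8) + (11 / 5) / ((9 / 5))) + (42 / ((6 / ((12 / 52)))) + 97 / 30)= 5.37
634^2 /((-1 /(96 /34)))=-19293888 /17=-1134934.59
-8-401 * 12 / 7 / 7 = -5204 / 49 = -106.20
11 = 11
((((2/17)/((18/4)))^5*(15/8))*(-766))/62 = -245120/866358405261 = -0.00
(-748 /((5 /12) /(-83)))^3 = 413506945743040512 /125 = 3308055565944324.10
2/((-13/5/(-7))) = 70/13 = 5.38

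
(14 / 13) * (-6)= -84 / 13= -6.46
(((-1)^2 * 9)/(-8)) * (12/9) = -3/2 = -1.50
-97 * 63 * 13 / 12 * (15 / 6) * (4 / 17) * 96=-6355440 / 17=-373849.41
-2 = -2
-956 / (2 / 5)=-2390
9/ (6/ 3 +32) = 9/ 34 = 0.26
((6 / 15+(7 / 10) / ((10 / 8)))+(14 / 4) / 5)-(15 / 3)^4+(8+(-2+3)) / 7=-217719 / 350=-622.05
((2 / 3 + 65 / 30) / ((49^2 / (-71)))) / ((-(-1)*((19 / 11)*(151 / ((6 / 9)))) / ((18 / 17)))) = -0.00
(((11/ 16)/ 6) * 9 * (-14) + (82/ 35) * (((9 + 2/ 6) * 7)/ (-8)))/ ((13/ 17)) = -136969/ 3120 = -43.90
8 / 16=1 / 2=0.50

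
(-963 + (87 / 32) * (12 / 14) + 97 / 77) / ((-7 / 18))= 10637937 / 4312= 2467.05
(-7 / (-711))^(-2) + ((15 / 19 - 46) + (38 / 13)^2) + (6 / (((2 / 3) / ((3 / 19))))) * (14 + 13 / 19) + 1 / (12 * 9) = 3325765808557 / 322859628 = 10300.97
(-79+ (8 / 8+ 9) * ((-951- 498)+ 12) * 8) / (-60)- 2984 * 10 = -1675361 / 60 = -27922.68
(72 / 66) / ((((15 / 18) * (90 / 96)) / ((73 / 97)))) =28032 / 26675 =1.05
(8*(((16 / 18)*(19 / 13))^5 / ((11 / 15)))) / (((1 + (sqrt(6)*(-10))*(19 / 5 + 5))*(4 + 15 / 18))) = -51927559700480*sqrt(6) / 3282404088221271- 6490944962560 / 36106444970433981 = -0.04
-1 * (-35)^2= -1225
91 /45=2.02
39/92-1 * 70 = -6401/92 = -69.58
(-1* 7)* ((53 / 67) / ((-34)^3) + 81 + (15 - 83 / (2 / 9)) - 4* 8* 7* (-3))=-7272045361 / 2633368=-2761.50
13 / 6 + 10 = 73 / 6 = 12.17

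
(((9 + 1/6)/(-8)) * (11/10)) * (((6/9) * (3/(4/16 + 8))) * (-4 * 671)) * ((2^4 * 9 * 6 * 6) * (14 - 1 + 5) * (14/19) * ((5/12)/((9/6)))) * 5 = 1488009600/19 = 78316294.74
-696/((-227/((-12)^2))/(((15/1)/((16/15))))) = 1409400/227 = 6208.81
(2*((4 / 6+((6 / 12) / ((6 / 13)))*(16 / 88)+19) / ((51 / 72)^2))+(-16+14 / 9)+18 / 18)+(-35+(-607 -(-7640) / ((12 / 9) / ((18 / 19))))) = 2637675793 / 543609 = 4852.16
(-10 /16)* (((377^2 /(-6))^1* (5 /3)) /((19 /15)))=17766125 /912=19480.40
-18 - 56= -74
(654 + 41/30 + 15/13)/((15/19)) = 4864817/5850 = 831.59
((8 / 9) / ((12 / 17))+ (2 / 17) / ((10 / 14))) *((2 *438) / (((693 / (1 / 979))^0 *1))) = 954256 / 765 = 1247.39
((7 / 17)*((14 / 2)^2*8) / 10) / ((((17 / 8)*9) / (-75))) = -54880 / 867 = -63.30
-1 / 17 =-0.06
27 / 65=0.42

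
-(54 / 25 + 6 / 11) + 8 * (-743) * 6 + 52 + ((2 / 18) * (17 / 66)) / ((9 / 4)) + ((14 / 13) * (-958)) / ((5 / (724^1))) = -160717373066 / 868725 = -185003.74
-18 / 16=-9 / 8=-1.12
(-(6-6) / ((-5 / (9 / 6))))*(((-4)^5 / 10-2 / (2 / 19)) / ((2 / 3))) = 0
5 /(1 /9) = 45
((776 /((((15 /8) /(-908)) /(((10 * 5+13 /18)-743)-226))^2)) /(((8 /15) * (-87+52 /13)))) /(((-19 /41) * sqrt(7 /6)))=14333109872194957568 * sqrt(42) /13412385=6925626462667.55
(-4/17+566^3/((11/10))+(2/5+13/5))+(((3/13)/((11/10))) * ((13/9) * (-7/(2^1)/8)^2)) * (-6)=1972777905403/11968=164837726.05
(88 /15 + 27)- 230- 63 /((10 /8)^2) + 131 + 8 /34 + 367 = 332497 /1275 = 260.78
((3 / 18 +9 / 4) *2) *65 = 1885 / 6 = 314.17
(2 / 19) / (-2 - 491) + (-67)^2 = 42048461 / 9367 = 4489.00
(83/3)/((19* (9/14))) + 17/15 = 8717/2565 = 3.40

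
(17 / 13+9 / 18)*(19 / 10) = 893 / 260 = 3.43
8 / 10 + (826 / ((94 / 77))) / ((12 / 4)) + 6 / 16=226.71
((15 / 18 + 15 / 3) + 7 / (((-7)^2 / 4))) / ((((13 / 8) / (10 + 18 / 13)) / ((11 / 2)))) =875864 / 3549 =246.79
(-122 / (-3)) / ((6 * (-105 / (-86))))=5.55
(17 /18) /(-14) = -17 /252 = -0.07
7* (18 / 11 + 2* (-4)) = -44.55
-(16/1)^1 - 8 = -24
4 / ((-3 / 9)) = -12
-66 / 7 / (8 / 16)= -132 / 7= -18.86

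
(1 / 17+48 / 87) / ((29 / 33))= 9933 / 14297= 0.69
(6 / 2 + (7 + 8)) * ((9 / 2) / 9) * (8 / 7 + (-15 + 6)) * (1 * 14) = -990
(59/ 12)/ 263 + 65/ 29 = 206851/ 91524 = 2.26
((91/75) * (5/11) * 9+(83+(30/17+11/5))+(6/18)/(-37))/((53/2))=19079696/5500605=3.47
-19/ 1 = -19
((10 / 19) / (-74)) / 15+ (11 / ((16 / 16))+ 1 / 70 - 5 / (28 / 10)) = 681172 / 73815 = 9.23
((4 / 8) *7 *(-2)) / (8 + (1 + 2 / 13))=-13 / 17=-0.76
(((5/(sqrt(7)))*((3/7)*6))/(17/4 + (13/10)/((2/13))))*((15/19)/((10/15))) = 20250*sqrt(7)/118237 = 0.45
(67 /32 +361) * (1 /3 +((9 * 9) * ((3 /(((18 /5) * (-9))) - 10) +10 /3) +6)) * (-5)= 62878155 /64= 982471.17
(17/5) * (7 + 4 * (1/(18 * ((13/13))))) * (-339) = -24973/3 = -8324.33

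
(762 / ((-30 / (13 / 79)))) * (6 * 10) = -19812 / 79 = -250.78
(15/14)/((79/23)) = 345/1106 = 0.31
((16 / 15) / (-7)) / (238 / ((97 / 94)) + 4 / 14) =-776 / 1175985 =-0.00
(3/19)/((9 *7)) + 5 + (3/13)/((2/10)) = 31933/5187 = 6.16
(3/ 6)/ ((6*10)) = 1/ 120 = 0.01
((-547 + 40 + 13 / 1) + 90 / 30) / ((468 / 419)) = -205729 / 468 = -439.59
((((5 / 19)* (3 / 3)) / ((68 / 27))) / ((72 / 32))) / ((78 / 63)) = 315 / 8398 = 0.04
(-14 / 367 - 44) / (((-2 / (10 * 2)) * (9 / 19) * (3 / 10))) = 30707800 / 9909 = 3098.98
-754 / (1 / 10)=-7540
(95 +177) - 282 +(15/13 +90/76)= -3785/494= -7.66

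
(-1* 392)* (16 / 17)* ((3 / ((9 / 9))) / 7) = -2688 / 17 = -158.12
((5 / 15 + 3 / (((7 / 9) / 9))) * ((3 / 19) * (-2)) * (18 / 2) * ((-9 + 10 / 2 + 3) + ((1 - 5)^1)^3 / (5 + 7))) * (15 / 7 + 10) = 375360 / 49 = 7660.41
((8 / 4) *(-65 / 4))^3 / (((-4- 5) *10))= 54925 / 144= 381.42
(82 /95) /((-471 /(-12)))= 328 /14915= 0.02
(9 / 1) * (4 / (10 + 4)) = 18 / 7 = 2.57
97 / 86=1.13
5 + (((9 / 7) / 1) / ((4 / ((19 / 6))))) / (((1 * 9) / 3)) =299 / 56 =5.34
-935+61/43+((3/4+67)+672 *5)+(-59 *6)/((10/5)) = 398553/172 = 2317.17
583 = 583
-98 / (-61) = 98 / 61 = 1.61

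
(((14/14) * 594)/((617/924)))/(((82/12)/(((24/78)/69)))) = 4390848/7563803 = 0.58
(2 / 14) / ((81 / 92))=92 / 567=0.16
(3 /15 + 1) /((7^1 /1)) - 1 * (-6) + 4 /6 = 6.84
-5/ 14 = -0.36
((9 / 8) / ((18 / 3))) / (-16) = -3 / 256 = -0.01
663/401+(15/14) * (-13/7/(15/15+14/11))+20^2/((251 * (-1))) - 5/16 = -445160747/394551920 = -1.13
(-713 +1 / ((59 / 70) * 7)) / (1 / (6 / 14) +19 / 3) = -126171 / 1534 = -82.25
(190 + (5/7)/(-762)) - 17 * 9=37.00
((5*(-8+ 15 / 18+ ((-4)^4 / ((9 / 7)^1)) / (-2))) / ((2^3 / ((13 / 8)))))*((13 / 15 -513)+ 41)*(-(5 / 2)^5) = -551513096875 / 110592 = -4986916.75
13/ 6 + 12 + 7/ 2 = 53/ 3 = 17.67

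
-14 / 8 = -7 / 4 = -1.75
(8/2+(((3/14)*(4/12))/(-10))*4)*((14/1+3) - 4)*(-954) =-1723878/35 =-49253.66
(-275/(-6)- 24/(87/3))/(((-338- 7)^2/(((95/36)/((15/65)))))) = 0.00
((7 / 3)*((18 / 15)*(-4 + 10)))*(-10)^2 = 1680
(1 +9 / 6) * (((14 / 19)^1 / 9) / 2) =35 / 342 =0.10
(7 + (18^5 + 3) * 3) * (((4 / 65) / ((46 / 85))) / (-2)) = -96368240 / 299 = -322301.81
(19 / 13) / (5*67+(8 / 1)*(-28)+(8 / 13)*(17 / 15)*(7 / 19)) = 5415 / 412207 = 0.01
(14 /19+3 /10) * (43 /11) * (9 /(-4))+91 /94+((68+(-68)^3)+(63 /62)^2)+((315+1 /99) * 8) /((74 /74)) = -1059783677993927 /3398365080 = -311851.04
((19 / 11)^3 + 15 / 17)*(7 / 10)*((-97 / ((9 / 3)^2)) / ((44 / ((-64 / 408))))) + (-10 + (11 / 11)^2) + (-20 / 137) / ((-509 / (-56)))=-352668535749379 / 39832787679795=-8.85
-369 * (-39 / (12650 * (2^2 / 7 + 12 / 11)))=100737 / 147200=0.68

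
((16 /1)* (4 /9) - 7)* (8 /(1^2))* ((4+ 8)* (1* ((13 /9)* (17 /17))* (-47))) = -19552 /27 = -724.15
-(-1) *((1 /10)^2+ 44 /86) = 2243 /4300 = 0.52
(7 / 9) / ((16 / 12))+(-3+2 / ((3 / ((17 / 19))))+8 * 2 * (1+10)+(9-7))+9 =42221 / 228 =185.18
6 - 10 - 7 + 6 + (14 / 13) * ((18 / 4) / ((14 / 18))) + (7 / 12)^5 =4199803 / 3234816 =1.30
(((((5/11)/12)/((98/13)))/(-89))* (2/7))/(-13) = 5/4029564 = 0.00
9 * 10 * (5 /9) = 50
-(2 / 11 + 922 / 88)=-469 / 44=-10.66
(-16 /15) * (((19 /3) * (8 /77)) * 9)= -2432 /385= -6.32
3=3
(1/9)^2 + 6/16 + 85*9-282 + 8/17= 5330179/11016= 483.86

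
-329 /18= -18.28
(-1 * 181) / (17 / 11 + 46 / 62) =-61721 / 780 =-79.13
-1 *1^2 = -1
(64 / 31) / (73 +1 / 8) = 512 / 18135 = 0.03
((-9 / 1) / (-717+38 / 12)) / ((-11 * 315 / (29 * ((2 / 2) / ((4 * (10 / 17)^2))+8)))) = -303543 / 329791000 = -0.00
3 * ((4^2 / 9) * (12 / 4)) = 16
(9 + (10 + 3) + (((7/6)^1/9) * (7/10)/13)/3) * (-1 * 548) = -63481553/5265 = -12057.28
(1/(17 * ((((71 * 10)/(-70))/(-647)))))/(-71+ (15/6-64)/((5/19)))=-45290/3677729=-0.01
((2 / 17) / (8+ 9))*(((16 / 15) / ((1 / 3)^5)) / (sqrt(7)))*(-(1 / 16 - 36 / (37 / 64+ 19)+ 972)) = -630213858*sqrt(7) / 2534819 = -657.79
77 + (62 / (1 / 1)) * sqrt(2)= 164.68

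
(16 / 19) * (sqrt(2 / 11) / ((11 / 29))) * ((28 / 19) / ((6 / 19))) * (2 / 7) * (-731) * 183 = -168848.63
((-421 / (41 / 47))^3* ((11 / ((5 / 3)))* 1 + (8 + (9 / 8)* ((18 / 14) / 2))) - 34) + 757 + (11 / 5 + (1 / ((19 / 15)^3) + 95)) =-455972193785110024469 / 264728317840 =-1722415635.42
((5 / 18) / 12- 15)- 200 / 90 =-3715 / 216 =-17.20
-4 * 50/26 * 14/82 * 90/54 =-3500/1599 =-2.19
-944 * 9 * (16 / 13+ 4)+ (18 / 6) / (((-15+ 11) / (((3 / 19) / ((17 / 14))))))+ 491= -369089689 / 8398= -43949.71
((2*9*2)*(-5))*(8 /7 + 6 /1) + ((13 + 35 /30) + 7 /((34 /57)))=-449753 /357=-1259.81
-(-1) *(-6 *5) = -30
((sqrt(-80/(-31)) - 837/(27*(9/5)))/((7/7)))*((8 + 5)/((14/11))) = -159.50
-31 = -31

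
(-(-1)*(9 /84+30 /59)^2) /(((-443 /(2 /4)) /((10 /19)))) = -5171445 /22970868368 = -0.00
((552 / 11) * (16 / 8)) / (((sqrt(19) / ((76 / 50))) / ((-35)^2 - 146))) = 2382432 * sqrt(19) / 275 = 37762.84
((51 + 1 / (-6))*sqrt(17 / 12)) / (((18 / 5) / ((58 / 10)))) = 8845*sqrt(51) / 648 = 97.48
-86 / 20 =-43 / 10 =-4.30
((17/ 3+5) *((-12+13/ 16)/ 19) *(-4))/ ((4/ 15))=1790/ 19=94.21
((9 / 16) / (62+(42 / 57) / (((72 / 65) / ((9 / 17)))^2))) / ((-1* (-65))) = 98838 / 710041735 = 0.00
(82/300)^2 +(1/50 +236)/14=16.93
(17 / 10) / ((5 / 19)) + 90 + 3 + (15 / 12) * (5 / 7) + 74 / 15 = 221101 / 2100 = 105.29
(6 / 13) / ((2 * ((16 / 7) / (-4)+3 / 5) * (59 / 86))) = 9030 / 767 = 11.77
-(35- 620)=585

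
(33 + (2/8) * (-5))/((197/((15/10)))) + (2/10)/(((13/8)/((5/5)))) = 37373/102440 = 0.36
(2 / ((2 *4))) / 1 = 1 / 4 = 0.25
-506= -506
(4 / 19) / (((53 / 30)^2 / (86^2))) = 26625600 / 53371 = 498.88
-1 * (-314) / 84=157 / 42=3.74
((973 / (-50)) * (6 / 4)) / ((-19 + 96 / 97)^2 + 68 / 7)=-64084699 / 733462500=-0.09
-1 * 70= -70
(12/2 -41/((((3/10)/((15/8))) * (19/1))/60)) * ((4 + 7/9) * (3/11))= -218741/209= -1046.61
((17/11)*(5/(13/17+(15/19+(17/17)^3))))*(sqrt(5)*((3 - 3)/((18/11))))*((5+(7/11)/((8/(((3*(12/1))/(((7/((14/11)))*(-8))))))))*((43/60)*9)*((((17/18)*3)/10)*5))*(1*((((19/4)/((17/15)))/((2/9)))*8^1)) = 0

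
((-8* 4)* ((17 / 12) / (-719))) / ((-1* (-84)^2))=-17 / 1902474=-0.00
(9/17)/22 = 9/374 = 0.02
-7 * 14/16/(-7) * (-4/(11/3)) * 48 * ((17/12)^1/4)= -16.23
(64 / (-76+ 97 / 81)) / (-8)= 648 / 6059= 0.11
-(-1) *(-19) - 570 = -589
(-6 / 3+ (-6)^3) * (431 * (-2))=187916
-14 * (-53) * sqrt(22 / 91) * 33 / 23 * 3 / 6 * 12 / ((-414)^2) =583 * sqrt(2002) / 1423539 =0.02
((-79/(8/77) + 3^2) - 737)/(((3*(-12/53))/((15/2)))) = 1051785/64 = 16434.14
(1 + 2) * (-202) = -606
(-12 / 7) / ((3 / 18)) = -72 / 7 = -10.29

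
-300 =-300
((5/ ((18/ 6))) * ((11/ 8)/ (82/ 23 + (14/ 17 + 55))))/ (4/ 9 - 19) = -5865/ 2820296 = -0.00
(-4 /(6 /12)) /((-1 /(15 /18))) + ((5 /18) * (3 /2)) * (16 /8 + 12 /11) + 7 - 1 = 307 /22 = 13.95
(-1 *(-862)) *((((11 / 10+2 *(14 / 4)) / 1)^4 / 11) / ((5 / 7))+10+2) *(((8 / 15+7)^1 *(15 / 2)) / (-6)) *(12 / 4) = -14996970970041 / 1100000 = -13633609.97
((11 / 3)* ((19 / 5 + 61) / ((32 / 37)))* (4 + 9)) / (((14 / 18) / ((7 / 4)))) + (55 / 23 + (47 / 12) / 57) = 5058257269 / 629280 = 8038.17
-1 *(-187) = 187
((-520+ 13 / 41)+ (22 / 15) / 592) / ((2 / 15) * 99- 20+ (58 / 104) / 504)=103306070868 / 1351536259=76.44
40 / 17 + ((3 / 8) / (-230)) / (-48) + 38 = 20195857 / 500480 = 40.35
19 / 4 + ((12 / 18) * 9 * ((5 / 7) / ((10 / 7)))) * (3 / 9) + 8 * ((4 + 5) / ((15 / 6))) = 691 / 20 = 34.55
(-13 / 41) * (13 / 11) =-169 / 451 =-0.37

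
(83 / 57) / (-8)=-83 / 456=-0.18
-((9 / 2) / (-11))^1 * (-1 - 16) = -153 / 22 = -6.95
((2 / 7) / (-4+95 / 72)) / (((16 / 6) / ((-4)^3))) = 3456 / 1351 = 2.56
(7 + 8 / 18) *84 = 1876 / 3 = 625.33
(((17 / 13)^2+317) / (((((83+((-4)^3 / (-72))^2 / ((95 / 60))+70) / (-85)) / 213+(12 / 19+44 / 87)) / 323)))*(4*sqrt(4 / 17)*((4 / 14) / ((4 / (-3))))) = -661547770874712*sqrt(17) / 71938938617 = -37915.92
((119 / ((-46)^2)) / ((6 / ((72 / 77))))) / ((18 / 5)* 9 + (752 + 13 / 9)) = 2295 / 205777297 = 0.00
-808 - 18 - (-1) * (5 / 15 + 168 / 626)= -775049 / 939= -825.40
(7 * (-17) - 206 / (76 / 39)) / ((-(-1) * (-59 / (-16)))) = -68312 / 1121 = -60.94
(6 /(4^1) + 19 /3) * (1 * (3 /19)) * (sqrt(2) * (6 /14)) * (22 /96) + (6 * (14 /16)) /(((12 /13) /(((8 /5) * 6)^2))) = 517 * sqrt(2) /4256 + 13104 /25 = 524.33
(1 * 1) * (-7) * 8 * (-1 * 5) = 280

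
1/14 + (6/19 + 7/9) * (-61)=-159527/2394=-66.64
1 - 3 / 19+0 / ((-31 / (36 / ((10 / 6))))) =16 / 19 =0.84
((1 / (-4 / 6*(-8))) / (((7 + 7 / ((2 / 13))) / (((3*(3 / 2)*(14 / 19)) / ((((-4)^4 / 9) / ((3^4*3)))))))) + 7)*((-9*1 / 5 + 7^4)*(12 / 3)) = 4143427397 / 60800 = 68148.48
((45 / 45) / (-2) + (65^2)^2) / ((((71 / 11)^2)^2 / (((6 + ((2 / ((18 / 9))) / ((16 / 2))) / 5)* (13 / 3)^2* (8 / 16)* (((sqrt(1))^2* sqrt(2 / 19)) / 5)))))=21289129212597961* sqrt(38) / 3476317960800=37751.15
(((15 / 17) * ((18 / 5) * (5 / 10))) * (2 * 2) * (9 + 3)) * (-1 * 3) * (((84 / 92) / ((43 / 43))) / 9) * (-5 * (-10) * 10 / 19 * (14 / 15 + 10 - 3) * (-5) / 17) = 10584000 / 7429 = 1424.69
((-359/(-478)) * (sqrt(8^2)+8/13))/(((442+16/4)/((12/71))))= 120624/49193131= 0.00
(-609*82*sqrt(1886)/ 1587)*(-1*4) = 66584*sqrt(1886)/ 529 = 5466.19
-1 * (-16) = 16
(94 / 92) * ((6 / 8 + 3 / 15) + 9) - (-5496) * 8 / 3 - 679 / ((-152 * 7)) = 14666.80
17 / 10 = 1.70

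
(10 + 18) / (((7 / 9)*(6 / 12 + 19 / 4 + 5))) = 144 / 41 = 3.51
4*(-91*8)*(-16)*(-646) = -30098432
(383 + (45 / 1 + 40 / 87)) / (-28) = -9319 / 609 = -15.30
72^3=373248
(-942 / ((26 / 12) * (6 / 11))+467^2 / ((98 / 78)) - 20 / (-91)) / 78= 8466425 / 3822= 2215.18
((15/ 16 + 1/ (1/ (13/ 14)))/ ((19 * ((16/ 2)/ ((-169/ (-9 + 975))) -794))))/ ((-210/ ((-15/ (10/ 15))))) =-5577/ 445042304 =-0.00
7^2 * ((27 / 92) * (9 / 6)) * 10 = 215.71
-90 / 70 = -9 / 7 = -1.29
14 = 14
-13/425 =-0.03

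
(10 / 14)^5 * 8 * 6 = 150000 / 16807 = 8.92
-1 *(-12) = 12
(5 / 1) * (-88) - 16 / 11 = -441.45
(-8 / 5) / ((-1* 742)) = 0.00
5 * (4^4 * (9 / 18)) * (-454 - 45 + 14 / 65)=-4149888 / 13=-319222.15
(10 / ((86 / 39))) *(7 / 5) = 273 / 43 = 6.35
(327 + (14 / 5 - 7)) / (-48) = -269 / 40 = -6.72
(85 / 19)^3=614125 / 6859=89.54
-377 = -377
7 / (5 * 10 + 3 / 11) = 0.14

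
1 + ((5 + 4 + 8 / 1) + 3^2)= 27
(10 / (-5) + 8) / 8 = 3 / 4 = 0.75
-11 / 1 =-11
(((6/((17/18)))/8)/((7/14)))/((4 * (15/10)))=9/34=0.26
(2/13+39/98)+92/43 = 147437/54782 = 2.69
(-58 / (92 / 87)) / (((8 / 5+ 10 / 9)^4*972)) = -42575625 / 40762155904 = -0.00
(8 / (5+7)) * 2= 4 / 3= 1.33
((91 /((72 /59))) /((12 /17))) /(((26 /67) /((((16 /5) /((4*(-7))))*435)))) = -1948829 /144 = -13533.53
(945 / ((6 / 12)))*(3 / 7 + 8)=15930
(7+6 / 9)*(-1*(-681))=5221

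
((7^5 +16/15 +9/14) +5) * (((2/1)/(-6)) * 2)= -3530879/315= -11209.14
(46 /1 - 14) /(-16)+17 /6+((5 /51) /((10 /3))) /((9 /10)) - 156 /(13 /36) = -131927 /306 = -431.13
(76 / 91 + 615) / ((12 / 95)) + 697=6085019 / 1092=5572.36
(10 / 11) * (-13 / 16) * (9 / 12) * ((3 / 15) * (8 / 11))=-39 / 484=-0.08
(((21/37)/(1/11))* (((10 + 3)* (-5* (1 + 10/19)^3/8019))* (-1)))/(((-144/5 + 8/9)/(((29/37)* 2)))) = -1609064275/159216348276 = -0.01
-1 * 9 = -9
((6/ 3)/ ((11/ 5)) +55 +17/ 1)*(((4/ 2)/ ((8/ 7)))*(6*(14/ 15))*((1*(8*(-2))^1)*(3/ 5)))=-1886304/ 275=-6859.29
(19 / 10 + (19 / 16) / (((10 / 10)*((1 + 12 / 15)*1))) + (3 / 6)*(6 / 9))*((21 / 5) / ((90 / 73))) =1064413 / 108000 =9.86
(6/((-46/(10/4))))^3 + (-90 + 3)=-87.03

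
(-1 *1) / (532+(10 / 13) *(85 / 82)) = -533 / 283981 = -0.00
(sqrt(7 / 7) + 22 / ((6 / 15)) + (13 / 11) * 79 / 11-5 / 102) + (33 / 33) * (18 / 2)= 73.44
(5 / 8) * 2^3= 5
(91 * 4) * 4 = 1456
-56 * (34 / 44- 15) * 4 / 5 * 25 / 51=175280 / 561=312.44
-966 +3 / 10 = -9657 / 10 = -965.70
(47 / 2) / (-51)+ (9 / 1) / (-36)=-145 / 204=-0.71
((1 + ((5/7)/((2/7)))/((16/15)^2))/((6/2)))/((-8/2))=-1637/6144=-0.27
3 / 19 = 0.16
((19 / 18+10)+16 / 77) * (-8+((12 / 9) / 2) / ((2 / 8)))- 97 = -326551 / 2079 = -157.07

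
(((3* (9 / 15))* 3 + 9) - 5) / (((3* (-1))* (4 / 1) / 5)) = -47 / 12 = -3.92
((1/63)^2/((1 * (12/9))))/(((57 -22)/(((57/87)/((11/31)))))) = 589/59085180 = 0.00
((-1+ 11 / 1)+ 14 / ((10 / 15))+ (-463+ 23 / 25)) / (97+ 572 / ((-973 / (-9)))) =-10486021 / 2488225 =-4.21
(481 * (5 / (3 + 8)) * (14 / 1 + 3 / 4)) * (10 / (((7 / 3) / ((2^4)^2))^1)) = 272438400 / 77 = 3538161.04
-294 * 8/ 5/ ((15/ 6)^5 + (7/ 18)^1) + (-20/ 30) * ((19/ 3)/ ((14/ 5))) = -56087263/ 8894655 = -6.31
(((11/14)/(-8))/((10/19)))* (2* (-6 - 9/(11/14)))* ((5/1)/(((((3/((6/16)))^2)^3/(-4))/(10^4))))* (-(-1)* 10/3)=-59375/3584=-16.57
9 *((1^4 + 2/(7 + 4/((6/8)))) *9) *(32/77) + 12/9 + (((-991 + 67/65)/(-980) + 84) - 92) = 650699927/19444425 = 33.46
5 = 5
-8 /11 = -0.73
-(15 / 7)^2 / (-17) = 225 / 833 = 0.27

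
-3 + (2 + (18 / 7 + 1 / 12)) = 139 / 84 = 1.65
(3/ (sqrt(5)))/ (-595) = -0.00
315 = 315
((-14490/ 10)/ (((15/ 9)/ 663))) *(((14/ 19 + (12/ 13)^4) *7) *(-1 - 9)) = 2463881043204/ 41743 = 59025011.22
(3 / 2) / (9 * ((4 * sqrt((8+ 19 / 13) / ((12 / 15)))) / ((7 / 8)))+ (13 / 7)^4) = 0.01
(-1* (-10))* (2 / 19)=20 / 19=1.05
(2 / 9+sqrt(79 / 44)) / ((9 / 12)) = 8 / 27+2 * sqrt(869) / 33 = 2.08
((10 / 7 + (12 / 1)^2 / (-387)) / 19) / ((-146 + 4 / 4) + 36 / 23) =-7314 / 18866981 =-0.00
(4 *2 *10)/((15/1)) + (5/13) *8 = 328/39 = 8.41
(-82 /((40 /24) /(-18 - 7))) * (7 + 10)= 20910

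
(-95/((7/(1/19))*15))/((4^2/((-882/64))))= 21/512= 0.04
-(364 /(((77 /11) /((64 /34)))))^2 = -2768896 /289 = -9580.96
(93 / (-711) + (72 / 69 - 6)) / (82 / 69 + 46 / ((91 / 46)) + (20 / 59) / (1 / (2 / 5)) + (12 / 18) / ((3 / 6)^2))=-148887739 / 797317138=-0.19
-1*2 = -2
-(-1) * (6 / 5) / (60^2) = 1 / 3000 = 0.00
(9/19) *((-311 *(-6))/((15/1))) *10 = 11196/19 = 589.26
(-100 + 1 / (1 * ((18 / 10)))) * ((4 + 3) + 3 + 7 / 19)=-176315 / 171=-1031.08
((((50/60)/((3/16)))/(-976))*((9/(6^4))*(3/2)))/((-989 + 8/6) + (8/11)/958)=0.00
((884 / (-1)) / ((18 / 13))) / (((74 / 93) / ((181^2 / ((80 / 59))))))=-172149783637 / 8880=-19386236.90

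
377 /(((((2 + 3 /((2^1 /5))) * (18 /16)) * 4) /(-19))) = -1508 /9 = -167.56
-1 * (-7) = 7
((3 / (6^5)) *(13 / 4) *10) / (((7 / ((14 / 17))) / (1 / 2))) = 65 / 88128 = 0.00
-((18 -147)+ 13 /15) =1922 /15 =128.13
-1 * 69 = -69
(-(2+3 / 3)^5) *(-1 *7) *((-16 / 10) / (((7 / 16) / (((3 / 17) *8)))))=-8782.31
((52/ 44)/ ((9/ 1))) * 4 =52/ 99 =0.53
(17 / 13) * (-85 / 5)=-289 / 13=-22.23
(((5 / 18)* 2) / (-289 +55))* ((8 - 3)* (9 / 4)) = -0.03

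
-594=-594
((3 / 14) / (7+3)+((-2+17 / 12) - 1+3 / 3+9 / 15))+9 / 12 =331 / 420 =0.79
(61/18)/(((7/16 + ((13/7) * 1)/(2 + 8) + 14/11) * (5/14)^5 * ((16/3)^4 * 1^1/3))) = 710482311/622880000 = 1.14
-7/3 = -2.33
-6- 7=-13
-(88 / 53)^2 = -7744 / 2809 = -2.76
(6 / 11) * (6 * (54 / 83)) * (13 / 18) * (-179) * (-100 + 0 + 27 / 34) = 423844434 / 15521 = 27307.80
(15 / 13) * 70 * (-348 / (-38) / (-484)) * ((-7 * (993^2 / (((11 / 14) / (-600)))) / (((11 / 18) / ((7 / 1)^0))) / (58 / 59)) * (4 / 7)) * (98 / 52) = -14440023225.31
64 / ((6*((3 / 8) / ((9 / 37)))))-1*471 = -17171 / 37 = -464.08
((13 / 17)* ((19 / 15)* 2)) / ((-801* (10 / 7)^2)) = -12103 / 10212750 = -0.00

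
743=743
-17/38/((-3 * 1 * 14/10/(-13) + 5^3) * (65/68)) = -289/77387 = -0.00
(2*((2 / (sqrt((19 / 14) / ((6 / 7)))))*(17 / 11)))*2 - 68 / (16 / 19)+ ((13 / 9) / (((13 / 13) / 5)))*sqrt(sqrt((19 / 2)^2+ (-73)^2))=-323 / 4+ 272*sqrt(57) / 209+ 65*sqrt(2)*21677^(1 / 4) / 18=-8.96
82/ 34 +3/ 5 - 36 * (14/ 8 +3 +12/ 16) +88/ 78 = -642646/ 3315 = -193.86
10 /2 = 5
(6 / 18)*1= 0.33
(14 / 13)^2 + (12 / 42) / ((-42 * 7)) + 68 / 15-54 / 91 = 1477787 / 289835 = 5.10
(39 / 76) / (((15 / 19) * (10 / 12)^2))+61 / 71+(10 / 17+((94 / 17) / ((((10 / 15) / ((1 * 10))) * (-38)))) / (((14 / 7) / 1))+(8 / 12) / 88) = 491774627 / 378394500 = 1.30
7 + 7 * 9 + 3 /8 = 563 /8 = 70.38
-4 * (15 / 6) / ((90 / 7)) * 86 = -602 / 9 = -66.89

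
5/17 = 0.29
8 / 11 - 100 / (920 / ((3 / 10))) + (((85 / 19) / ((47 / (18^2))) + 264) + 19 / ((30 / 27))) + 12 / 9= 4256066719 / 13555740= 313.97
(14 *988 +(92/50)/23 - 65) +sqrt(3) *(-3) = 344177/25 - 3 *sqrt(3) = 13761.88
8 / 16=0.50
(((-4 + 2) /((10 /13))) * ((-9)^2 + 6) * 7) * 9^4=-51943437 /5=-10388687.40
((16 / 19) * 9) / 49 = 144 / 931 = 0.15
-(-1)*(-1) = -1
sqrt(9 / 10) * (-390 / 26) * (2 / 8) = -9 * sqrt(10) / 8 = -3.56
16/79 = 0.20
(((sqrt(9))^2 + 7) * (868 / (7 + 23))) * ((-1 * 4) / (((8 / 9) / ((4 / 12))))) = -3472 / 5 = -694.40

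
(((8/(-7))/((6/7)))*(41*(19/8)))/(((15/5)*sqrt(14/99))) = -779*sqrt(154)/84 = -115.08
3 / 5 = 0.60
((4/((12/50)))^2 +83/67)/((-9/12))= -672988/1809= -372.02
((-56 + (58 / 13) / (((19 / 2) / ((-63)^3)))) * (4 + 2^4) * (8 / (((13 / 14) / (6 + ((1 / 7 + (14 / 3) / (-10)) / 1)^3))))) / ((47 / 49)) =-12826887545898496 / 101868975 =-125915545.39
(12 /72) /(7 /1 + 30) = 1 /222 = 0.00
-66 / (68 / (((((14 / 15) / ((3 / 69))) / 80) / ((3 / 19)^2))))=-639331 / 61200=-10.45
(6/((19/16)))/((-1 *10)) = -48/95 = -0.51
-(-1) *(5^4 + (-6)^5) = -7151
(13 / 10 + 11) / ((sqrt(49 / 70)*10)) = 123*sqrt(70) / 700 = 1.47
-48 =-48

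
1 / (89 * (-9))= -1 / 801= -0.00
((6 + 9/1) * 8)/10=12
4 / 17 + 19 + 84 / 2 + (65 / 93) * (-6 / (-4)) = 65647 / 1054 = 62.28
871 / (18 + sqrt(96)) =2613 / 38-871 * sqrt(6) / 57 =31.33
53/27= 1.96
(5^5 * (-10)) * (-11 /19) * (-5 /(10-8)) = -859375 /19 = -45230.26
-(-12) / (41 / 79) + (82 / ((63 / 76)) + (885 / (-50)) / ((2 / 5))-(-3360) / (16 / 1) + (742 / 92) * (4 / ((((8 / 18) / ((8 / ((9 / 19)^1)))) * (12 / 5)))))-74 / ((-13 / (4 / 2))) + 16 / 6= 2510465743 / 3089268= 812.64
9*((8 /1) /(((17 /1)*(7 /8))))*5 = 24.20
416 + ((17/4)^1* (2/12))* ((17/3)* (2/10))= 150049/360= 416.80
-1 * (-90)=90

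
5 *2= 10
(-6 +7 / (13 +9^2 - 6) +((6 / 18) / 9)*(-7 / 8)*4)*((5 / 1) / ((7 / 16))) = -143750 / 2079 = -69.14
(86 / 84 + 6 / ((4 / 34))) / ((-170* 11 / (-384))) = 13984 / 1309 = 10.68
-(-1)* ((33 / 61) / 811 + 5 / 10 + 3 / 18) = 0.67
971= 971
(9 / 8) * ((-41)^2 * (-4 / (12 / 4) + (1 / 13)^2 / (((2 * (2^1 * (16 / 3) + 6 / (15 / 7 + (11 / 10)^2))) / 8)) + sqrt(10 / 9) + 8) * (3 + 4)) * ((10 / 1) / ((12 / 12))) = 176505 * sqrt(10) / 4 + 13084492684515 / 14821976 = 1022315.99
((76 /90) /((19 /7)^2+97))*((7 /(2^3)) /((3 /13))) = 84721 /2761560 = 0.03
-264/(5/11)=-2904/5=-580.80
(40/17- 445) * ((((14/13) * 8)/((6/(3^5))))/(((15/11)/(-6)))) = 150186960/221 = 679579.00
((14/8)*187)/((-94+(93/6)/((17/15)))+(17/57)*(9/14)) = -2959649/724712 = -4.08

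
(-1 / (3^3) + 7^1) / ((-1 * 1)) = -188 / 27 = -6.96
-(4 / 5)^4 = -256 / 625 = -0.41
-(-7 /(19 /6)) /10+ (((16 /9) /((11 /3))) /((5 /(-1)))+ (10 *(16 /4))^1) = 125789 /3135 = 40.12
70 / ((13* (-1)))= -70 / 13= -5.38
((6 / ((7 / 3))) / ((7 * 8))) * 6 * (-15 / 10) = -81 / 196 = -0.41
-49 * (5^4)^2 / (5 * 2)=-3828125 / 2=-1914062.50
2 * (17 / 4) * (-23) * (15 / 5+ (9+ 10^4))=-1957346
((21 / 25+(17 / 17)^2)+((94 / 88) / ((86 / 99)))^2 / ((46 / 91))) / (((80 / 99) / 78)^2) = 9801003802503771 / 217738240000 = 45012.78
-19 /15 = -1.27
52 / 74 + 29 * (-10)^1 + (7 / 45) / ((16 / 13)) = -7703513 / 26640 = -289.17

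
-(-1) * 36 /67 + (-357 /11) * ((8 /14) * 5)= -67944 /737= -92.19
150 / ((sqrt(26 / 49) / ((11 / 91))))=825*sqrt(26) / 169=24.89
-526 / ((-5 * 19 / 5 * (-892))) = -263 / 8474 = -0.03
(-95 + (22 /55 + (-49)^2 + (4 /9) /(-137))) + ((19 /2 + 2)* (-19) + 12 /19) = 489279533 /234270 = 2088.53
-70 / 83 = -0.84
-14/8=-1.75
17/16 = 1.06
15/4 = 3.75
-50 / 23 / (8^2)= -25 / 736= -0.03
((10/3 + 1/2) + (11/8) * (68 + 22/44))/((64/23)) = 108215/3072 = 35.23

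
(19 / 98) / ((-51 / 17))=-0.06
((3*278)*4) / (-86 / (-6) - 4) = 10008 / 31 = 322.84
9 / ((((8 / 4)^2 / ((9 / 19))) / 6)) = 243 / 38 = 6.39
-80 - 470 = -550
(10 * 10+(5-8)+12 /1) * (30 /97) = 3270 /97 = 33.71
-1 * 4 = -4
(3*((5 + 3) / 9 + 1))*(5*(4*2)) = 680 / 3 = 226.67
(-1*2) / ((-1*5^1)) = 2 / 5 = 0.40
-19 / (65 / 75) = -285 / 13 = -21.92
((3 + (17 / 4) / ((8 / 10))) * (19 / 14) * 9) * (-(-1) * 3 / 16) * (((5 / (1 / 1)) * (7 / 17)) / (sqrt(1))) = 341145 / 8704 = 39.19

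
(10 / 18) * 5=25 / 9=2.78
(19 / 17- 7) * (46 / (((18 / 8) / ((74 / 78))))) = -680800 / 5967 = -114.09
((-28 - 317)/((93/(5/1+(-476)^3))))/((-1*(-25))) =2480553933/155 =16003573.76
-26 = -26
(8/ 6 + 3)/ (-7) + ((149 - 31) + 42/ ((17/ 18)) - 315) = -54674/ 357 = -153.15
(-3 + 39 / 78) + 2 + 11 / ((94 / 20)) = 173 / 94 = 1.84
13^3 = 2197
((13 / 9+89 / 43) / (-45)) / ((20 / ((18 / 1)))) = -136 / 1935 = -0.07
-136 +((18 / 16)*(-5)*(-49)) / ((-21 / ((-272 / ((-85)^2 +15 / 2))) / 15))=-372028 / 2893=-128.60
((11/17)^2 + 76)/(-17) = -22085/4913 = -4.50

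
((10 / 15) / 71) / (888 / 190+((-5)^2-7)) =95 / 229401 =0.00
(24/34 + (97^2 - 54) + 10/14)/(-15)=-371138/595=-623.76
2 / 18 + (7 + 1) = 73 / 9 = 8.11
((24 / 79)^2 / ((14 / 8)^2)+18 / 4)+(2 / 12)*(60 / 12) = 4920592 / 917427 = 5.36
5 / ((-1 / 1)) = -5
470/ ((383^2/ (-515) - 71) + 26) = -121025/ 84932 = -1.42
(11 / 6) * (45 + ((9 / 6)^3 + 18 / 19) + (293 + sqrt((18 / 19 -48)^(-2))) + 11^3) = 1250630249 / 407664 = 3067.80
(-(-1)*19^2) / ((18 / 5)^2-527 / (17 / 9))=-9025 / 6651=-1.36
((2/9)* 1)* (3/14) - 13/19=-254/399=-0.64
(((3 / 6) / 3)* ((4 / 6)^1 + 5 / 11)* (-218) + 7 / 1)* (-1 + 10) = -3340 / 11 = -303.64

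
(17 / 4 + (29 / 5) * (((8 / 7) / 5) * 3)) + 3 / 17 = 100003 / 11900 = 8.40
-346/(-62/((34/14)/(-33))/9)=-8823/2387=-3.70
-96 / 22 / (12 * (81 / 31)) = -124 / 891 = -0.14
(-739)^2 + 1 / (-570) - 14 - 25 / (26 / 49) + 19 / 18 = 12138934661 / 22230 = 546060.94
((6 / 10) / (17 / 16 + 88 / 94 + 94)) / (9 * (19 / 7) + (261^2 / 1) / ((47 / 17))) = 8836 / 34868407695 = 0.00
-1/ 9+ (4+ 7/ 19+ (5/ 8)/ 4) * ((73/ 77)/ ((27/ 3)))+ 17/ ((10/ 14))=7272853/ 300960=24.17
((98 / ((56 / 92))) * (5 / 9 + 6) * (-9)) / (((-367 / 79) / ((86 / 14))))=4609729 / 367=12560.57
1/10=0.10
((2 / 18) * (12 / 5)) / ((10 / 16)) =0.43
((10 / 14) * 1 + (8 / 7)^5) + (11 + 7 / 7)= 246457 / 16807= 14.66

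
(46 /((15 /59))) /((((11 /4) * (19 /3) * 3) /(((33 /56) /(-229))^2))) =44781 /1952902840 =0.00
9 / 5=1.80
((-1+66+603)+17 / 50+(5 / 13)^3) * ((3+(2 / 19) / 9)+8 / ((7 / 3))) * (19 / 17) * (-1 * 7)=-43540075607 / 1292850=-33677.59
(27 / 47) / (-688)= -27 / 32336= -0.00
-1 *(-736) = 736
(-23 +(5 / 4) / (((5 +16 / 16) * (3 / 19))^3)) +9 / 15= -2441261 / 116640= -20.93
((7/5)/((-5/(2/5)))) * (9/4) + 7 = 1687/250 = 6.75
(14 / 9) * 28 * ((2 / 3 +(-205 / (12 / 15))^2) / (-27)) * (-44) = 4660844.64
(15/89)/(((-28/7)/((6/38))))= -45/6764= -0.01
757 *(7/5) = 5299/5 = 1059.80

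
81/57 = 27/19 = 1.42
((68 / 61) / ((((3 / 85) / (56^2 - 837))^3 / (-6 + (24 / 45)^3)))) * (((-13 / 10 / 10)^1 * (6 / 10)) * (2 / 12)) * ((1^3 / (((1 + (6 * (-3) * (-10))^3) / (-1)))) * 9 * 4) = -520821725354656406252 / 3601989617625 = -144592789.16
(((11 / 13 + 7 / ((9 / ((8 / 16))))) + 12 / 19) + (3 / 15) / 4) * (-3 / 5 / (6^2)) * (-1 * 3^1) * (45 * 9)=38.81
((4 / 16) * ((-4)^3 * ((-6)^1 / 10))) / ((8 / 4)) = 24 / 5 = 4.80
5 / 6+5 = 5.83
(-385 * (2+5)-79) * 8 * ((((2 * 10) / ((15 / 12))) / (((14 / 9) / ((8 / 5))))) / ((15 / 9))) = -38347776 / 175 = -219130.15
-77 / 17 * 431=-33187 / 17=-1952.18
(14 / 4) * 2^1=7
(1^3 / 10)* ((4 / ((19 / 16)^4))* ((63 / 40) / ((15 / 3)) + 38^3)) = 179805601792 / 16290125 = 11037.71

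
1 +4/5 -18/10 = 0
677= 677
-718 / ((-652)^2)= -359 / 212552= -0.00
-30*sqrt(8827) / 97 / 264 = -5*sqrt(8827) / 4268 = -0.11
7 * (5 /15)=7 /3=2.33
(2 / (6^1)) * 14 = 14 / 3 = 4.67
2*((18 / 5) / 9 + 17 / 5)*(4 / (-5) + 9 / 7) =646 / 175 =3.69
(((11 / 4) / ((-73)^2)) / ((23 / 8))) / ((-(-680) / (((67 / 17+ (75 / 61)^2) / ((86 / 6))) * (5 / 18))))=948563 / 34005626073534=0.00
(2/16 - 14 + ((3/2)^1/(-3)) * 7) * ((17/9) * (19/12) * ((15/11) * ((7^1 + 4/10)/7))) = -74.91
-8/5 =-1.60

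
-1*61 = -61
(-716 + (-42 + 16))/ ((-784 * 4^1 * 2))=53/ 448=0.12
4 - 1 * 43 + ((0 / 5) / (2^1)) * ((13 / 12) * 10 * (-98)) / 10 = -39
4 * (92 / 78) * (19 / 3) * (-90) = -34960 / 13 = -2689.23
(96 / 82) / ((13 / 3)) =144 / 533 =0.27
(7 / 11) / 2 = 7 / 22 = 0.32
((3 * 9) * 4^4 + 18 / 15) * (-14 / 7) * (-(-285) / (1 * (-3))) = 1313508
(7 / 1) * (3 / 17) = 21 / 17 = 1.24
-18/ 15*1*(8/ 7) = -48/ 35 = -1.37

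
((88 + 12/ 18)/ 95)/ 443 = 0.00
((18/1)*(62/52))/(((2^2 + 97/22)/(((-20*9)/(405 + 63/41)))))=-251658/222703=-1.13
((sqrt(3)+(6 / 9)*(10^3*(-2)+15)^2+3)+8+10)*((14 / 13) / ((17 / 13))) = 14*sqrt(3) / 17+110327182 / 51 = 2163279.50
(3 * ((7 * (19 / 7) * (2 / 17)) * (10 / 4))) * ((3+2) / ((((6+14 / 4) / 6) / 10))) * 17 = 9000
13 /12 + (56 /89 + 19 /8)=4.09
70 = 70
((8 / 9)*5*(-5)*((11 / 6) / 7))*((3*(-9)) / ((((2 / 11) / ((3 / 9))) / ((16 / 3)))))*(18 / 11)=17600 / 7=2514.29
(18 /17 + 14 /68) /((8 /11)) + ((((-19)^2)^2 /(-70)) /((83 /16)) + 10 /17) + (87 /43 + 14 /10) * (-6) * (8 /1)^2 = -56778440101 /33976880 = -1671.09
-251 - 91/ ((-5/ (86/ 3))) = 4061/ 15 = 270.73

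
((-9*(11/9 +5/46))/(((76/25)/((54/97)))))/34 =-19575/303416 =-0.06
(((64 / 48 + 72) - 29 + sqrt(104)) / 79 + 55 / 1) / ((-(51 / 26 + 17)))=-2.94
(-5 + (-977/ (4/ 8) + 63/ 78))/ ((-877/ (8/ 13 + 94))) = 31311495/ 148213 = 211.26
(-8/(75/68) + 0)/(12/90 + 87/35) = -3808/1375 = -2.77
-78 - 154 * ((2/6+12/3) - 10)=2384/3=794.67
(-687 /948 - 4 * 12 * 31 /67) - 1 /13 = -6333335 /275236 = -23.01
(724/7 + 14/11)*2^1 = 16124/77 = 209.40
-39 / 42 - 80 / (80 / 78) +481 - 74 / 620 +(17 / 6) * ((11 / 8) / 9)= 188605871 / 468720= 402.38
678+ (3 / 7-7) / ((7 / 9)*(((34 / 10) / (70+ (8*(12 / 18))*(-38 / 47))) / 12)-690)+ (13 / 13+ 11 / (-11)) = 5459565683382 / 8052343649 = 678.01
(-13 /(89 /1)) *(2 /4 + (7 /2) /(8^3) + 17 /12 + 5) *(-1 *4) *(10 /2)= 1382485 /68352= 20.23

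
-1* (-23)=23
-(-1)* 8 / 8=1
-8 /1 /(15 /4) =-32 /15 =-2.13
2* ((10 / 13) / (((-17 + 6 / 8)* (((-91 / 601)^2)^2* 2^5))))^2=15.84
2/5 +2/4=9/10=0.90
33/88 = 3/8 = 0.38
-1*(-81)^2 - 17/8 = -52505/8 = -6563.12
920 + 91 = 1011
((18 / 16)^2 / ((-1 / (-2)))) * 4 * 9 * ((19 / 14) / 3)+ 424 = 52105 / 112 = 465.22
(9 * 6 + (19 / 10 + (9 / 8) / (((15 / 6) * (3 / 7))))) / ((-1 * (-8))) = 7.12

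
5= 5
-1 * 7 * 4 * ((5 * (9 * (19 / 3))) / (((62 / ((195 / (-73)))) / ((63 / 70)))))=700245 / 2263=309.43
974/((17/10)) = 9740/17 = 572.94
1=1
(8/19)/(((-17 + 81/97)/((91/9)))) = -1261/4788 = -0.26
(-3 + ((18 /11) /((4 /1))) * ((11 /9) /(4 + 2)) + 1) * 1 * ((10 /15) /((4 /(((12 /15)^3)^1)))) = -184 /1125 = -0.16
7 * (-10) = -70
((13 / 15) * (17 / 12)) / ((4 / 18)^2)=1989 / 80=24.86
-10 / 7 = -1.43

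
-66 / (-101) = 66 / 101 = 0.65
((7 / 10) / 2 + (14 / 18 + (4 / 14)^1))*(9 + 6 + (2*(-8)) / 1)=-1781 / 1260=-1.41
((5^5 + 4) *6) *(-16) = -300384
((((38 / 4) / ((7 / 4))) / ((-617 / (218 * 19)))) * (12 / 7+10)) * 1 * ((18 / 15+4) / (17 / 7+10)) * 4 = -714.44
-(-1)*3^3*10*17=4590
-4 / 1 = -4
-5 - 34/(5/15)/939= -1599/313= -5.11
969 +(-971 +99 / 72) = -5 / 8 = -0.62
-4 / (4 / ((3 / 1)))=-3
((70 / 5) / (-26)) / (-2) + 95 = 2477 / 26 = 95.27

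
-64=-64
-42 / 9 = -14 / 3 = -4.67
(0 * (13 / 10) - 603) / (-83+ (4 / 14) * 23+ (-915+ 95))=4221 / 6275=0.67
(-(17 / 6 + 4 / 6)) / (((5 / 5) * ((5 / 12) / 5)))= -42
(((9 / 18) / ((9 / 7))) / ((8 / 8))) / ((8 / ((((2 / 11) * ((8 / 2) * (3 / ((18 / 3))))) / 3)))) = 0.01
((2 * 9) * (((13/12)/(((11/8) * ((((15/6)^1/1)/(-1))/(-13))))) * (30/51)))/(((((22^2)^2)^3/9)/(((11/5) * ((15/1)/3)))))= 4563/13658440295489792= 0.00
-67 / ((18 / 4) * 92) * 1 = -0.16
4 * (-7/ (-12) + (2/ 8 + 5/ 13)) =190/ 39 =4.87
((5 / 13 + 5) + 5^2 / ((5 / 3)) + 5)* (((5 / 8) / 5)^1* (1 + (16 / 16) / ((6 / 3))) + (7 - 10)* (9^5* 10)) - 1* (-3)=-4676679993 / 104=-44968076.86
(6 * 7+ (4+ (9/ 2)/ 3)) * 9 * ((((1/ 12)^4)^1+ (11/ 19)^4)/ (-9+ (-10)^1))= -1518630485/ 600519168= -2.53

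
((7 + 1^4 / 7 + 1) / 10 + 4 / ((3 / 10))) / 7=2.02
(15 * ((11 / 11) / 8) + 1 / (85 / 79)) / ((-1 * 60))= -1907 / 40800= -0.05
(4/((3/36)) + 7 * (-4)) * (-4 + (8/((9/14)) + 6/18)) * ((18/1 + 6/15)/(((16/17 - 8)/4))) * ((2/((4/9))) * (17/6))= -1050226/45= -23338.36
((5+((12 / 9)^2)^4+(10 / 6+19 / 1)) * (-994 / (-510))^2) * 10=23113620166 / 17065161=1354.43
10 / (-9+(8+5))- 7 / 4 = 3 / 4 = 0.75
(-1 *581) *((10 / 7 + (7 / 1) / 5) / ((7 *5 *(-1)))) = 8217 / 175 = 46.95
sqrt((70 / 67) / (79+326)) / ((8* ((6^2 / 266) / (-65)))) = -8645* sqrt(938) / 86832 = -3.05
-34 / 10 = -17 / 5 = -3.40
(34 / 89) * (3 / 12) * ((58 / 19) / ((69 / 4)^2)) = 7888 / 8050851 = 0.00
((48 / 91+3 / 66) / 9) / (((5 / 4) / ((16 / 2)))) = 18352 / 45045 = 0.41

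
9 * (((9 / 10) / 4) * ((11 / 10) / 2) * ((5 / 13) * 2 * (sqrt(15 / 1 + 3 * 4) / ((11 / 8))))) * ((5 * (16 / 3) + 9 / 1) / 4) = 8667 * sqrt(3) / 520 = 28.87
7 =7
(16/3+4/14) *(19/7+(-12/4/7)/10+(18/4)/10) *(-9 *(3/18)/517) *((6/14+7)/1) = -335179/886655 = -0.38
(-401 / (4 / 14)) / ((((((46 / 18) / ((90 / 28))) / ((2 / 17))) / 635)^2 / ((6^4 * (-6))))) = 103116491024670000 / 1070167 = 96355513695.22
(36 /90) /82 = 1 /205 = 0.00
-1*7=-7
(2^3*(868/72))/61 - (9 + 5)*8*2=-122108/549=-222.42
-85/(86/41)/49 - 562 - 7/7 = -2375967/4214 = -563.83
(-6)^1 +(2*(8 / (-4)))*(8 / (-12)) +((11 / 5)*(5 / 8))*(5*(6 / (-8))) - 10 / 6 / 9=-7495 / 864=-8.67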